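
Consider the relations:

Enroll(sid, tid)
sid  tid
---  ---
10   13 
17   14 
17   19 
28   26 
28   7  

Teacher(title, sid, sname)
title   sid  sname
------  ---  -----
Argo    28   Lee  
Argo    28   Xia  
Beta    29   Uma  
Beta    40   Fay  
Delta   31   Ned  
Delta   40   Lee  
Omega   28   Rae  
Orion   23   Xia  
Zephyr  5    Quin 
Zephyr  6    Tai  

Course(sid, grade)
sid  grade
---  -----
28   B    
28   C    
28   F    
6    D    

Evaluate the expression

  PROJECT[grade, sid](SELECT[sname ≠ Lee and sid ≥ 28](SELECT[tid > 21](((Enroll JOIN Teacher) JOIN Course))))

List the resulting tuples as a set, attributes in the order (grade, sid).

Joining Enroll and Teacher on sid yields {(28, 26, Argo, Lee), (28, 26, Argo, Xia), (28, 26, Omega, Rae), (28, 7, Argo, Lee), (28, 7, Argo, Xia), (28, 7, Omega, Rae)}.
Joining (Enroll JOIN Teacher) and Course on sid yields {(28, 26, Argo, Lee, B), (28, 26, Argo, Lee, C), (28, 26, Argo, Lee, F), (28, 26, Argo, Xia, B), (28, 26, Argo, Xia, C), (28, 26, Argo, Xia, F), (28, 26, Omega, Rae, B), (28, 26, Omega, Rae, C), (28, 26, Omega, Rae, F), (28, 7, Argo, Lee, B), (28, 7, Argo, Lee, C), (28, 7, Argo, Lee, F), (28, 7, Argo, Xia, B), (28, 7, Argo, Xia, C), (28, 7, Argo, Xia, F), (28, 7, Omega, Rae, B), (28, 7, Omega, Rae, C), (28, 7, Omega, Rae, F)}.
Selection tid > 21: {(28, 26, Argo, Lee, B), (28, 26, Argo, Lee, C), (28, 26, Argo, Lee, F), (28, 26, Argo, Xia, B), (28, 26, Argo, Xia, C), (28, 26, Argo, Xia, F), (28, 26, Omega, Rae, B), (28, 26, Omega, Rae, C), (28, 26, Omega, Rae, F)}
Selection sname ≠ Lee and sid ≥ 28: {(28, 26, Argo, Xia, B), (28, 26, Argo, Xia, C), (28, 26, Argo, Xia, F), (28, 26, Omega, Rae, B), (28, 26, Omega, Rae, C), (28, 26, Omega, Rae, F)}
Keep only column(s) grade, sid (3 duplicate(s) eliminated): {(B, 28), (C, 28), (F, 28)}

{(B, 28), (C, 28), (F, 28)}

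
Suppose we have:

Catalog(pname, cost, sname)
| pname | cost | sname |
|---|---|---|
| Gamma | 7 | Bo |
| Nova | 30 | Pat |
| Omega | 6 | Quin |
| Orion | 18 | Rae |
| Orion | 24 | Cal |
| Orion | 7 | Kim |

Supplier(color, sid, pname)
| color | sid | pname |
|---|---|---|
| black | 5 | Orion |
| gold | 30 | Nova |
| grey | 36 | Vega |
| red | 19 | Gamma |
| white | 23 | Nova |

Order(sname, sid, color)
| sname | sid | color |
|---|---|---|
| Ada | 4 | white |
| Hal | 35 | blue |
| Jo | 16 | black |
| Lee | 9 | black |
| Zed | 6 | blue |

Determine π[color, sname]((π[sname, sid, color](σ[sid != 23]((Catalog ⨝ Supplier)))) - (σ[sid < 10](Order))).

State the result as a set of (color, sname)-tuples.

Joining Catalog and Supplier on pname yields {(Gamma, 7, Bo, red, 19), (Nova, 30, Pat, gold, 30), (Nova, 30, Pat, white, 23), (Orion, 18, Rae, black, 5), (Orion, 24, Cal, black, 5), (Orion, 7, Kim, black, 5)}.
σ[sid != 23]: keep tuples satisfying sid != 23 → {(Gamma, 7, Bo, red, 19), (Nova, 30, Pat, gold, 30), (Orion, 18, Rae, black, 5), (Orion, 24, Cal, black, 5), (Orion, 7, Kim, black, 5)}
π[sname, sid, color]: project onto (sname, sid, color) → {(Bo, 19, red), (Cal, 5, black), (Kim, 5, black), (Pat, 30, gold), (Rae, 5, black)}
σ[sid < 10]: keep tuples satisfying sid < 10 → {(Ada, 4, white), (Lee, 9, black), (Zed, 6, blue)}
Set difference of the two operands is {(Bo, 19, red), (Cal, 5, black), (Kim, 5, black), (Pat, 30, gold), (Rae, 5, black)}.
π[color, sname]: project onto (color, sname) → {(black, Cal), (black, Kim), (black, Rae), (gold, Pat), (red, Bo)}

{(black, Cal), (black, Kim), (black, Rae), (gold, Pat), (red, Bo)}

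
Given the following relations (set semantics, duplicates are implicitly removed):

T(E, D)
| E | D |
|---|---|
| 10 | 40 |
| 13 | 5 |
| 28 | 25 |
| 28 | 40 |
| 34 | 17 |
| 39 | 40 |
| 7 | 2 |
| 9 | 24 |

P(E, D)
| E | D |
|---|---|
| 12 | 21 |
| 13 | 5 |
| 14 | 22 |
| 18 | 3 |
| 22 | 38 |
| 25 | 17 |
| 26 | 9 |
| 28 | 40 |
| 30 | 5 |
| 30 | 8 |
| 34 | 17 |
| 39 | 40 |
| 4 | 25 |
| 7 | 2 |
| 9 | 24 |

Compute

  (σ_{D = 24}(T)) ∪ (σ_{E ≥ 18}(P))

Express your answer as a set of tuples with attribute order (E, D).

Filtering on D = 24 leaves {(9, 24)}.
Filtering on E ≥ 18 leaves {(18, 3), (22, 38), (25, 17), (26, 9), (28, 40), (30, 5), (30, 8), (34, 17), (39, 40)}.
Union: {(9, 24)} with {(18, 3), (22, 38), (25, 17), (26, 9), (28, 40), (30, 5), (30, 8), (34, 17), (39, 40)} → {(18, 3), (22, 38), (25, 17), (26, 9), (28, 40), (30, 5), (30, 8), (34, 17), (39, 40), (9, 24)}

{(18, 3), (22, 38), (25, 17), (26, 9), (28, 40), (30, 5), (30, 8), (34, 17), (39, 40), (9, 24)}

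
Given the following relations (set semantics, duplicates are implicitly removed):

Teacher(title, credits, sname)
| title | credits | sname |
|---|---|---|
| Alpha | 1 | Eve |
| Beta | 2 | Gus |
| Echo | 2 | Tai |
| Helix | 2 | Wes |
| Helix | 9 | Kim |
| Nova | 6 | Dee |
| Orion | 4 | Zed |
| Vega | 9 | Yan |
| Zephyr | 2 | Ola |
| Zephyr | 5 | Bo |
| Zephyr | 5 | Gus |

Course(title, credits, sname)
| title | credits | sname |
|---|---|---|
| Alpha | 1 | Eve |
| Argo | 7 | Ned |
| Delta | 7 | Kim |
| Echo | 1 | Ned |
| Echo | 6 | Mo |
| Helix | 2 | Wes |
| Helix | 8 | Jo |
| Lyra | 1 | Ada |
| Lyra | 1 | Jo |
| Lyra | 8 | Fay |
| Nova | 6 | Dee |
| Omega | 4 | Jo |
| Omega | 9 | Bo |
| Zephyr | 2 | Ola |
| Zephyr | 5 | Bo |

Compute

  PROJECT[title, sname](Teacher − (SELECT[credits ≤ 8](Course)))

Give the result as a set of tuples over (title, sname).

{(Beta, Gus), (Echo, Tai), (Helix, Kim), (Orion, Zed), (Vega, Yan), (Zephyr, Gus)}

Apply σ_{credits ≤ 8}; surviving tuples: {(Alpha, 1, Eve), (Argo, 7, Ned), (Delta, 7, Kim), (Echo, 1, Ned), (Echo, 6, Mo), (Helix, 2, Wes), (Helix, 8, Jo), (Lyra, 1, Ada), (Lyra, 1, Jo), (Lyra, 8, Fay), (Nova, 6, Dee), (Omega, 4, Jo), (Zephyr, 2, Ola), (Zephyr, 5, Bo)}
Set difference of the two operands is {(Beta, 2, Gus), (Echo, 2, Tai), (Helix, 9, Kim), (Orion, 4, Zed), (Vega, 9, Yan), (Zephyr, 5, Gus)}.
Projecting to title, sname: {(Beta, Gus), (Echo, Tai), (Helix, Kim), (Orion, Zed), (Vega, Yan), (Zephyr, Gus)}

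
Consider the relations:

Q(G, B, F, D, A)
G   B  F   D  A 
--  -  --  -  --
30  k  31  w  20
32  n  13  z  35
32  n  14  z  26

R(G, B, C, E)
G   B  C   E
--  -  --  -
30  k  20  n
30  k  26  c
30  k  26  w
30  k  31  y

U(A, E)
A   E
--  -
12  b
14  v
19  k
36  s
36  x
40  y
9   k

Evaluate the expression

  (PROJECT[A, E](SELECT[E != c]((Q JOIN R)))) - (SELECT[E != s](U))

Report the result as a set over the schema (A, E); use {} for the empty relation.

{(20, n), (20, w), (20, y)}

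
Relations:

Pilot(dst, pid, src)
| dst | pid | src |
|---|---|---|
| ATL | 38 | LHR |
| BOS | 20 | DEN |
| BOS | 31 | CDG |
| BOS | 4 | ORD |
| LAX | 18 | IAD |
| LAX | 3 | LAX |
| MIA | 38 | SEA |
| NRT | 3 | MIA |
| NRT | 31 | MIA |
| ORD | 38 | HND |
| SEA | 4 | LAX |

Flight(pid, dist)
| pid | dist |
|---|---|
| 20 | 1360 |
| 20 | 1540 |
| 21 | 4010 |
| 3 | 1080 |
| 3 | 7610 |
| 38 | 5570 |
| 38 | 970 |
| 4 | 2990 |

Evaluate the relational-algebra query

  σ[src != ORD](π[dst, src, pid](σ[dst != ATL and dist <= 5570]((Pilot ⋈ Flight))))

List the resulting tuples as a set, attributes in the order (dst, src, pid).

{(BOS, DEN, 20), (LAX, LAX, 3), (MIA, SEA, 38), (NRT, MIA, 3), (ORD, HND, 38), (SEA, LAX, 4)}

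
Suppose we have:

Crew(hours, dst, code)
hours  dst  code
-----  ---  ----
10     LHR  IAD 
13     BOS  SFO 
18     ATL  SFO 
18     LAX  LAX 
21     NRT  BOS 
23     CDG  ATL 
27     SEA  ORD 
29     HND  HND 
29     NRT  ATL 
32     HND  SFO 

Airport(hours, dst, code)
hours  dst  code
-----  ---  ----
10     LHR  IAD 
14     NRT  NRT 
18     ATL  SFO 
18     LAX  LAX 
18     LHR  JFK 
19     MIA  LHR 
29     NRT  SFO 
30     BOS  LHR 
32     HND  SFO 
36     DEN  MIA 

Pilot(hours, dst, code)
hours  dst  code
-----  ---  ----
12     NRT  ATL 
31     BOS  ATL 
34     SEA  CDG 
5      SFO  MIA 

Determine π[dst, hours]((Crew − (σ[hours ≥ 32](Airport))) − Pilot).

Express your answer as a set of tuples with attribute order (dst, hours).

Filtering on hours ≥ 32 leaves {(32, HND, SFO), (36, DEN, MIA)}.
Taking the difference: {(10, LHR, IAD), (13, BOS, SFO), (18, ATL, SFO), (18, LAX, LAX), (21, NRT, BOS), (23, CDG, ATL), (27, SEA, ORD), (29, HND, HND), (29, NRT, ATL)}
Taking the difference: {(10, LHR, IAD), (13, BOS, SFO), (18, ATL, SFO), (18, LAX, LAX), (21, NRT, BOS), (23, CDG, ATL), (27, SEA, ORD), (29, HND, HND), (29, NRT, ATL)}
Keep only column(s) dst, hours: {(ATL, 18), (BOS, 13), (CDG, 23), (HND, 29), (LAX, 18), (LHR, 10), (NRT, 21), (NRT, 29), (SEA, 27)}

{(ATL, 18), (BOS, 13), (CDG, 23), (HND, 29), (LAX, 18), (LHR, 10), (NRT, 21), (NRT, 29), (SEA, 27)}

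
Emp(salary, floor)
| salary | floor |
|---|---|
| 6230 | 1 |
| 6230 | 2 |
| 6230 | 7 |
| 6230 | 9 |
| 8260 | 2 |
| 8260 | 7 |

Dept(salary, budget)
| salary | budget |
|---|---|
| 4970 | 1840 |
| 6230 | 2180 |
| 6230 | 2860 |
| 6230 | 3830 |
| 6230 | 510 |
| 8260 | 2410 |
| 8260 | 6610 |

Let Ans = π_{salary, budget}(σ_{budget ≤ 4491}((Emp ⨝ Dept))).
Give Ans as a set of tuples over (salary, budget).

{(6230, 2180), (6230, 2860), (6230, 3830), (6230, 510), (8260, 2410)}

Joining Emp and Dept on salary yields {(6230, 1, 2180), (6230, 1, 2860), (6230, 1, 3830), (6230, 1, 510), (6230, 2, 2180), (6230, 2, 2860), (6230, 2, 3830), (6230, 2, 510), (6230, 7, 2180), (6230, 7, 2860), (6230, 7, 3830), (6230, 7, 510), (6230, 9, 2180), (6230, 9, 2860), (6230, 9, 3830), (6230, 9, 510), (8260, 2, 2410), (8260, 2, 6610), (8260, 7, 2410), (8260, 7, 6610)}.
Filtering on budget ≤ 4491 leaves {(6230, 1, 2180), (6230, 1, 2860), (6230, 1, 3830), (6230, 1, 510), (6230, 2, 2180), (6230, 2, 2860), (6230, 2, 3830), (6230, 2, 510), (6230, 7, 2180), (6230, 7, 2860), (6230, 7, 3830), (6230, 7, 510), (6230, 9, 2180), (6230, 9, 2860), (6230, 9, 3830), (6230, 9, 510), (8260, 2, 2410), (8260, 7, 2410)}.
Projecting to salary, budget (13 duplicate(s) eliminated): {(6230, 2180), (6230, 2860), (6230, 3830), (6230, 510), (8260, 2410)}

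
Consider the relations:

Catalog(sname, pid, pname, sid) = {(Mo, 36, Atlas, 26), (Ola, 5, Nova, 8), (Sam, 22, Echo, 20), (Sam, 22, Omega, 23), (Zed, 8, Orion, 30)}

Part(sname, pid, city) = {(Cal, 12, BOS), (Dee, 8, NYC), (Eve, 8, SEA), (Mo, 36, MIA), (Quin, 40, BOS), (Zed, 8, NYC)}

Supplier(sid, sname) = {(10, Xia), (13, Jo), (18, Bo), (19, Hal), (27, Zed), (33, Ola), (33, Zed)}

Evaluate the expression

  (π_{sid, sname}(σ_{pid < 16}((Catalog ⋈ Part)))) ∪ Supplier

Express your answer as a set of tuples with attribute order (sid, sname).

Catalog ⋈ Part (natural join on sname, pid): {(Mo, 36, Atlas, 26, MIA), (Zed, 8, Orion, 30, NYC)}
σ[pid < 16]: keep tuples satisfying pid < 16 → {(Zed, 8, Orion, 30, NYC)}
π[sid, sname]: project onto (sid, sname) → {(30, Zed)}
Set union of the two operands is {(10, Xia), (13, Jo), (18, Bo), (19, Hal), (27, Zed), (30, Zed), (33, Ola), (33, Zed)}.

{(10, Xia), (13, Jo), (18, Bo), (19, Hal), (27, Zed), (30, Zed), (33, Ola), (33, Zed)}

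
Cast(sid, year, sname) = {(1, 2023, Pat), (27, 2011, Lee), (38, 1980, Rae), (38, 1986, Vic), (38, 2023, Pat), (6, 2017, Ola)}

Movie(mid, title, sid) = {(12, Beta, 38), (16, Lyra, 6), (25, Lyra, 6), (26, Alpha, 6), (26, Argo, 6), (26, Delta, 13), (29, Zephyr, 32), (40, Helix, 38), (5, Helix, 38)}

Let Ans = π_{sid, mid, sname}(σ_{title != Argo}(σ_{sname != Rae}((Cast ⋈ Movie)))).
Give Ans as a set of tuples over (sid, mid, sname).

{(38, 12, Pat), (38, 12, Vic), (38, 40, Pat), (38, 40, Vic), (38, 5, Pat), (38, 5, Vic), (6, 16, Ola), (6, 25, Ola), (6, 26, Ola)}

Cast ⋈ Movie (natural join on sid): {(38, 1980, Rae, 12, Beta), (38, 1980, Rae, 40, Helix), (38, 1980, Rae, 5, Helix), (38, 1986, Vic, 12, Beta), (38, 1986, Vic, 40, Helix), (38, 1986, Vic, 5, Helix), (38, 2023, Pat, 12, Beta), (38, 2023, Pat, 40, Helix), (38, 2023, Pat, 5, Helix), (6, 2017, Ola, 16, Lyra), (6, 2017, Ola, 25, Lyra), (6, 2017, Ola, 26, Alpha), (6, 2017, Ola, 26, Argo)}
σ[sname != Rae]: keep tuples satisfying sname != Rae → {(38, 1986, Vic, 12, Beta), (38, 1986, Vic, 40, Helix), (38, 1986, Vic, 5, Helix), (38, 2023, Pat, 12, Beta), (38, 2023, Pat, 40, Helix), (38, 2023, Pat, 5, Helix), (6, 2017, Ola, 16, Lyra), (6, 2017, Ola, 25, Lyra), (6, 2017, Ola, 26, Alpha), (6, 2017, Ola, 26, Argo)}
σ[title != Argo]: keep tuples satisfying title != Argo → {(38, 1986, Vic, 12, Beta), (38, 1986, Vic, 40, Helix), (38, 1986, Vic, 5, Helix), (38, 2023, Pat, 12, Beta), (38, 2023, Pat, 40, Helix), (38, 2023, Pat, 5, Helix), (6, 2017, Ola, 16, Lyra), (6, 2017, Ola, 25, Lyra), (6, 2017, Ola, 26, Alpha)}
π[sid, mid, sname]: project onto (sid, mid, sname) → {(38, 12, Pat), (38, 12, Vic), (38, 40, Pat), (38, 40, Vic), (38, 5, Pat), (38, 5, Vic), (6, 16, Ola), (6, 25, Ola), (6, 26, Ola)}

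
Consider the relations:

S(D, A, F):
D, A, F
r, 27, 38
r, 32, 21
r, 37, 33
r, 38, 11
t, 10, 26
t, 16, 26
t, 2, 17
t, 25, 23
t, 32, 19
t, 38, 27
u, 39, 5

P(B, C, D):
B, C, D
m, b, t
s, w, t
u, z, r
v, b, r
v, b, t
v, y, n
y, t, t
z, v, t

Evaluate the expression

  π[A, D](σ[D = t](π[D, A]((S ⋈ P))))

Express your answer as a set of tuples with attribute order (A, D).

S ⋈ P (natural join on D): {(r, 27, 38, u, z), (r, 27, 38, v, b), (r, 32, 21, u, z), (r, 32, 21, v, b), (r, 37, 33, u, z), (r, 37, 33, v, b), (r, 38, 11, u, z), (r, 38, 11, v, b), (t, 10, 26, m, b), (t, 10, 26, s, w), (t, 10, 26, v, b), (t, 10, 26, y, t), (t, 10, 26, z, v), (t, 16, 26, m, b), (t, 16, 26, s, w), (t, 16, 26, v, b), (t, 16, 26, y, t), (t, 16, 26, z, v), (t, 2, 17, m, b), (t, 2, 17, s, w), (t, 2, 17, v, b), (t, 2, 17, y, t), (t, 2, 17, z, v), (t, 25, 23, m, b), (t, 25, 23, s, w), (t, 25, 23, v, b), (t, 25, 23, y, t), (t, 25, 23, z, v), (t, 32, 19, m, b), (t, 32, 19, s, w), (t, 32, 19, v, b), (t, 32, 19, y, t), (t, 32, 19, z, v), (t, 38, 27, m, b), (t, 38, 27, s, w), (t, 38, 27, v, b), (t, 38, 27, y, t), (t, 38, 27, z, v)}
Projecting to D, A (28 duplicate(s) eliminated): {(r, 27), (r, 32), (r, 37), (r, 38), (t, 10), (t, 16), (t, 2), (t, 25), (t, 32), (t, 38)}
Apply σ_{D = t}; surviving tuples: {(t, 10), (t, 16), (t, 2), (t, 25), (t, 32), (t, 38)}
Projecting to A, D: {(10, t), (16, t), (2, t), (25, t), (32, t), (38, t)}

{(10, t), (16, t), (2, t), (25, t), (32, t), (38, t)}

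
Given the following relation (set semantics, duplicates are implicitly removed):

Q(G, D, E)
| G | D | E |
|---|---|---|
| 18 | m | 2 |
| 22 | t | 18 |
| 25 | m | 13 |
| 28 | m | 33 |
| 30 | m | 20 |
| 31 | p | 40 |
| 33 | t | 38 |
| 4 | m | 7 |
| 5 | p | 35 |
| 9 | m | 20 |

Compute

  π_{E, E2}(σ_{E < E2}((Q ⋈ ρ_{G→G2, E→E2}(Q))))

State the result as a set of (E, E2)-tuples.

{(13, 20), (13, 33), (18, 38), (2, 13), (2, 20), (2, 33), (2, 7), (20, 33), (35, 40), (7, 13), (7, 20), (7, 33)}

ρ[G→G2, E→E2]: schema becomes (G2, D, E2); tuples unchanged.
Natural join on D: {(18, m, 2, 18, 2), (18, m, 2, 25, 13), (18, m, 2, 28, 33), (18, m, 2, 30, 20), (18, m, 2, 4, 7), (18, m, 2, 9, 20), (22, t, 18, 22, 18), (22, t, 18, 33, 38), (25, m, 13, 18, 2), (25, m, 13, 25, 13), (25, m, 13, 28, 33), (25, m, 13, 30, 20), (25, m, 13, 4, 7), (25, m, 13, 9, 20), (28, m, 33, 18, 2), (28, m, 33, 25, 13), (28, m, 33, 28, 33), (28, m, 33, 30, 20), (28, m, 33, 4, 7), (28, m, 33, 9, 20), (30, m, 20, 18, 2), (30, m, 20, 25, 13), (30, m, 20, 28, 33), (30, m, 20, 30, 20), (30, m, 20, 4, 7), (30, m, 20, 9, 20), (31, p, 40, 31, 40), (31, p, 40, 5, 35), (33, t, 38, 22, 18), (33, t, 38, 33, 38), (4, m, 7, 18, 2), (4, m, 7, 25, 13), (4, m, 7, 28, 33), (4, m, 7, 30, 20), (4, m, 7, 4, 7), (4, m, 7, 9, 20), (5, p, 35, 31, 40), (5, p, 35, 5, 35), (9, m, 20, 18, 2), (9, m, 20, 25, 13), (9, m, 20, 28, 33), (9, m, 20, 30, 20), (9, m, 20, 4, 7), (9, m, 20, 9, 20)}
Apply σ_{E < E2}; surviving tuples: {(18, m, 2, 25, 13), (18, m, 2, 28, 33), (18, m, 2, 30, 20), (18, m, 2, 4, 7), (18, m, 2, 9, 20), (22, t, 18, 33, 38), (25, m, 13, 28, 33), (25, m, 13, 30, 20), (25, m, 13, 9, 20), (30, m, 20, 28, 33), (4, m, 7, 25, 13), (4, m, 7, 28, 33), (4, m, 7, 30, 20), (4, m, 7, 9, 20), (5, p, 35, 31, 40), (9, m, 20, 28, 33)}
π_{E, E2} gives {(13, 20), (13, 33), (18, 38), (2, 13), (2, 20), (2, 33), (2, 7), (20, 33), (35, 40), (7, 13), (7, 20), (7, 33)} (4 duplicate(s) eliminated).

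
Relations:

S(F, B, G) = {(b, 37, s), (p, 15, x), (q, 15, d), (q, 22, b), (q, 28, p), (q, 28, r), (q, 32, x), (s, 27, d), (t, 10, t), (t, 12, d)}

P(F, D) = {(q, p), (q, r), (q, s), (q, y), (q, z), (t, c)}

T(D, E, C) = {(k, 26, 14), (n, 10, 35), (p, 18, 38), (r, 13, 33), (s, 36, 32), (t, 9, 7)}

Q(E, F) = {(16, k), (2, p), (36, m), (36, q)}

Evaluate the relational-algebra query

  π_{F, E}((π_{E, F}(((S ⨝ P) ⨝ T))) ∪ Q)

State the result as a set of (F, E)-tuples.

Natural join on F: {(q, 15, d, p), (q, 15, d, r), (q, 15, d, s), (q, 15, d, y), (q, 15, d, z), (q, 22, b, p), (q, 22, b, r), (q, 22, b, s), (q, 22, b, y), (q, 22, b, z), (q, 28, p, p), (q, 28, p, r), (q, 28, p, s), (q, 28, p, y), (q, 28, p, z), (q, 28, r, p), (q, 28, r, r), (q, 28, r, s), (q, 28, r, y), (q, 28, r, z), (q, 32, x, p), (q, 32, x, r), (q, 32, x, s), (q, 32, x, y), (q, 32, x, z), (t, 10, t, c), (t, 12, d, c)}
Natural join on D: {(q, 15, d, p, 18, 38), (q, 15, d, r, 13, 33), (q, 15, d, s, 36, 32), (q, 22, b, p, 18, 38), (q, 22, b, r, 13, 33), (q, 22, b, s, 36, 32), (q, 28, p, p, 18, 38), (q, 28, p, r, 13, 33), (q, 28, p, s, 36, 32), (q, 28, r, p, 18, 38), (q, 28, r, r, 13, 33), (q, 28, r, s, 36, 32), (q, 32, x, p, 18, 38), (q, 32, x, r, 13, 33), (q, 32, x, s, 36, 32)}
π_{E, F} gives {(13, q), (18, q), (36, q)} (12 duplicate(s) eliminated).
Taking the union: {(13, q), (16, k), (18, q), (2, p), (36, m), (36, q)}
π_{F, E} gives {(k, 16), (m, 36), (p, 2), (q, 13), (q, 18), (q, 36)}.

{(k, 16), (m, 36), (p, 2), (q, 13), (q, 18), (q, 36)}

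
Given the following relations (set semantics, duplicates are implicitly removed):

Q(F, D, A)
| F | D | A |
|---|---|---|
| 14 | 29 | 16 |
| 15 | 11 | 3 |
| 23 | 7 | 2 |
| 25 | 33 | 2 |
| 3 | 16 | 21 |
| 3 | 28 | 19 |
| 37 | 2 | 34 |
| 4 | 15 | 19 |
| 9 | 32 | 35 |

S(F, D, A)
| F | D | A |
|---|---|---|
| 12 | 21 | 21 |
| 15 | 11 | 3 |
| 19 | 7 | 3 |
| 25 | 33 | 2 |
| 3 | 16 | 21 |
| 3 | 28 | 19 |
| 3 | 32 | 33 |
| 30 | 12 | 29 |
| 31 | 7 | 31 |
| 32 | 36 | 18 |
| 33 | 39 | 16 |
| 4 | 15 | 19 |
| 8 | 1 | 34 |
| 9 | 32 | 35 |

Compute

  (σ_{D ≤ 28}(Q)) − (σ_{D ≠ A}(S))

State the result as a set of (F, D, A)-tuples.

{(23, 7, 2), (37, 2, 34)}

σ[D ≤ 28]: keep tuples satisfying D ≤ 28 → {(15, 11, 3), (23, 7, 2), (3, 16, 21), (3, 28, 19), (37, 2, 34), (4, 15, 19)}
σ[D ≠ A]: keep tuples satisfying D ≠ A → {(15, 11, 3), (19, 7, 3), (25, 33, 2), (3, 16, 21), (3, 28, 19), (3, 32, 33), (30, 12, 29), (31, 7, 31), (32, 36, 18), (33, 39, 16), (4, 15, 19), (8, 1, 34), (9, 32, 35)}
Set difference of the two operands is {(23, 7, 2), (37, 2, 34)}.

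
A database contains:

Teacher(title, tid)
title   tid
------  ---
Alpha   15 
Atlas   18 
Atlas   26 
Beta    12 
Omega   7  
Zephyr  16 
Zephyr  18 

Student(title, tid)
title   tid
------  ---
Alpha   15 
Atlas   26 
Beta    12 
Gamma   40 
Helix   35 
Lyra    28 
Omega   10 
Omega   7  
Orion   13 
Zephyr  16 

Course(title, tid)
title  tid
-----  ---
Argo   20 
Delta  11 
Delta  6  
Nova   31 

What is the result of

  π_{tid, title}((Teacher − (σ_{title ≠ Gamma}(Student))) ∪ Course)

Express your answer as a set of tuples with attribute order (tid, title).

{(11, Delta), (18, Atlas), (18, Zephyr), (20, Argo), (31, Nova), (6, Delta)}

Filtering on title ≠ Gamma leaves {(Alpha, 15), (Atlas, 26), (Beta, 12), (Helix, 35), (Lyra, 28), (Omega, 10), (Omega, 7), (Orion, 13), (Zephyr, 16)}.
Taking the difference: {(Atlas, 18), (Zephyr, 18)}
Taking the union: {(Argo, 20), (Atlas, 18), (Delta, 11), (Delta, 6), (Nova, 31), (Zephyr, 18)}
Keep only column(s) tid, title: {(11, Delta), (18, Atlas), (18, Zephyr), (20, Argo), (31, Nova), (6, Delta)}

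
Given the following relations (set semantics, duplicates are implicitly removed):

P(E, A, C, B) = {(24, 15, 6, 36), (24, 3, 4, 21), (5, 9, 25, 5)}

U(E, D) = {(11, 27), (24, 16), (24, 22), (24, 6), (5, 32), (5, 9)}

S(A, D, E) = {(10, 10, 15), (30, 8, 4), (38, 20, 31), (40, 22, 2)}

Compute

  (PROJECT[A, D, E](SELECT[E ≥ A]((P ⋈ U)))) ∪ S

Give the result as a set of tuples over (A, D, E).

{(10, 10, 15), (15, 16, 24), (15, 22, 24), (15, 6, 24), (3, 16, 24), (3, 22, 24), (3, 6, 24), (30, 8, 4), (38, 20, 31), (40, 22, 2)}

P ⋈ U (natural join on E): {(24, 15, 6, 36, 16), (24, 15, 6, 36, 22), (24, 15, 6, 36, 6), (24, 3, 4, 21, 16), (24, 3, 4, 21, 22), (24, 3, 4, 21, 6), (5, 9, 25, 5, 32), (5, 9, 25, 5, 9)}
Selection E ≥ A: {(24, 15, 6, 36, 16), (24, 15, 6, 36, 22), (24, 15, 6, 36, 6), (24, 3, 4, 21, 16), (24, 3, 4, 21, 22), (24, 3, 4, 21, 6)}
π_{A, D, E} gives {(15, 16, 24), (15, 22, 24), (15, 6, 24), (3, 16, 24), (3, 22, 24), (3, 6, 24)}.
Taking the union: {(10, 10, 15), (15, 16, 24), (15, 22, 24), (15, 6, 24), (3, 16, 24), (3, 22, 24), (3, 6, 24), (30, 8, 4), (38, 20, 31), (40, 22, 2)}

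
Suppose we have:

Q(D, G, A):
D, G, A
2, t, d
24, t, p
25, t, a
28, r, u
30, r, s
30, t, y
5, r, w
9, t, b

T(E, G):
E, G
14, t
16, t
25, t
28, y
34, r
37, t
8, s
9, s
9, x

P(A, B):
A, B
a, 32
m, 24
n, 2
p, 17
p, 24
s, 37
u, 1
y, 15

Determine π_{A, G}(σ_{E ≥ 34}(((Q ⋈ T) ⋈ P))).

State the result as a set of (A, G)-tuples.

Natural join on G: {(2, t, d, 14), (2, t, d, 16), (2, t, d, 25), (2, t, d, 37), (24, t, p, 14), (24, t, p, 16), (24, t, p, 25), (24, t, p, 37), (25, t, a, 14), (25, t, a, 16), (25, t, a, 25), (25, t, a, 37), (28, r, u, 34), (30, r, s, 34), (30, t, y, 14), (30, t, y, 16), (30, t, y, 25), (30, t, y, 37), (5, r, w, 34), (9, t, b, 14), (9, t, b, 16), (9, t, b, 25), (9, t, b, 37)}
Natural join on A: {(24, t, p, 14, 17), (24, t, p, 14, 24), (24, t, p, 16, 17), (24, t, p, 16, 24), (24, t, p, 25, 17), (24, t, p, 25, 24), (24, t, p, 37, 17), (24, t, p, 37, 24), (25, t, a, 14, 32), (25, t, a, 16, 32), (25, t, a, 25, 32), (25, t, a, 37, 32), (28, r, u, 34, 1), (30, r, s, 34, 37), (30, t, y, 14, 15), (30, t, y, 16, 15), (30, t, y, 25, 15), (30, t, y, 37, 15)}
Filtering on E ≥ 34 leaves {(24, t, p, 37, 17), (24, t, p, 37, 24), (25, t, a, 37, 32), (28, r, u, 34, 1), (30, r, s, 34, 37), (30, t, y, 37, 15)}.
π[A, G]: project onto (A, G) (1 duplicate(s) eliminated) → {(a, t), (p, t), (s, r), (u, r), (y, t)}

{(a, t), (p, t), (s, r), (u, r), (y, t)}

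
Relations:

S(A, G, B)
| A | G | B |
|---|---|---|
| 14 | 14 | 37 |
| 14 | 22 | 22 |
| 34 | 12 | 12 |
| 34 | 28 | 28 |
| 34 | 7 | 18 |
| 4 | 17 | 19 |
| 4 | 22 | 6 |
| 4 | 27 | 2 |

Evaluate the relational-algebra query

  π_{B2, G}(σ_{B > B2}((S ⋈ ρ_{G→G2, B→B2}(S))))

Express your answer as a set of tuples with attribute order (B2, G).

{(12, 28), (12, 7), (18, 28), (2, 17), (2, 22), (22, 14), (6, 17)}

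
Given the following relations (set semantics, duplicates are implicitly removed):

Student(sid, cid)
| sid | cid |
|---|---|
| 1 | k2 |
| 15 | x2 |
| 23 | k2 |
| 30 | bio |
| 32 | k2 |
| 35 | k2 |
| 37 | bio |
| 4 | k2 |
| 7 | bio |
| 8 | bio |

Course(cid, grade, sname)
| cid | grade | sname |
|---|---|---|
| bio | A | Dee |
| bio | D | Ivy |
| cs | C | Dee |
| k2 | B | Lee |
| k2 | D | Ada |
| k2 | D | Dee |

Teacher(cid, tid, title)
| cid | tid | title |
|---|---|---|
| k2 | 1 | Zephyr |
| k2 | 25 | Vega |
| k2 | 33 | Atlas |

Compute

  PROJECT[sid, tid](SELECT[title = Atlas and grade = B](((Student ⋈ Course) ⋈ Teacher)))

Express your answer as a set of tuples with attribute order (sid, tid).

{(1, 33), (23, 33), (32, 33), (35, 33), (4, 33)}

Natural join on cid: {(1, k2, B, Lee), (1, k2, D, Ada), (1, k2, D, Dee), (23, k2, B, Lee), (23, k2, D, Ada), (23, k2, D, Dee), (30, bio, A, Dee), (30, bio, D, Ivy), (32, k2, B, Lee), (32, k2, D, Ada), (32, k2, D, Dee), (35, k2, B, Lee), (35, k2, D, Ada), (35, k2, D, Dee), (37, bio, A, Dee), (37, bio, D, Ivy), (4, k2, B, Lee), (4, k2, D, Ada), (4, k2, D, Dee), (7, bio, A, Dee), (7, bio, D, Ivy), (8, bio, A, Dee), (8, bio, D, Ivy)}
Natural join on cid: {(1, k2, B, Lee, 1, Zephyr), (1, k2, B, Lee, 25, Vega), (1, k2, B, Lee, 33, Atlas), (1, k2, D, Ada, 1, Zephyr), (1, k2, D, Ada, 25, Vega), (1, k2, D, Ada, 33, Atlas), (1, k2, D, Dee, 1, Zephyr), (1, k2, D, Dee, 25, Vega), (1, k2, D, Dee, 33, Atlas), (23, k2, B, Lee, 1, Zephyr), (23, k2, B, Lee, 25, Vega), (23, k2, B, Lee, 33, Atlas), (23, k2, D, Ada, 1, Zephyr), (23, k2, D, Ada, 25, Vega), (23, k2, D, Ada, 33, Atlas), (23, k2, D, Dee, 1, Zephyr), (23, k2, D, Dee, 25, Vega), (23, k2, D, Dee, 33, Atlas), (32, k2, B, Lee, 1, Zephyr), (32, k2, B, Lee, 25, Vega), (32, k2, B, Lee, 33, Atlas), (32, k2, D, Ada, 1, Zephyr), (32, k2, D, Ada, 25, Vega), (32, k2, D, Ada, 33, Atlas), (32, k2, D, Dee, 1, Zephyr), (32, k2, D, Dee, 25, Vega), (32, k2, D, Dee, 33, Atlas), (35, k2, B, Lee, 1, Zephyr), (35, k2, B, Lee, 25, Vega), (35, k2, B, Lee, 33, Atlas), (35, k2, D, Ada, 1, Zephyr), (35, k2, D, Ada, 25, Vega), (35, k2, D, Ada, 33, Atlas), (35, k2, D, Dee, 1, Zephyr), (35, k2, D, Dee, 25, Vega), (35, k2, D, Dee, 33, Atlas), (4, k2, B, Lee, 1, Zephyr), (4, k2, B, Lee, 25, Vega), (4, k2, B, Lee, 33, Atlas), (4, k2, D, Ada, 1, Zephyr), (4, k2, D, Ada, 25, Vega), (4, k2, D, Ada, 33, Atlas), (4, k2, D, Dee, 1, Zephyr), (4, k2, D, Dee, 25, Vega), (4, k2, D, Dee, 33, Atlas)}
σ[title = Atlas and grade = B]: keep tuples satisfying title = Atlas and grade = B → {(1, k2, B, Lee, 33, Atlas), (23, k2, B, Lee, 33, Atlas), (32, k2, B, Lee, 33, Atlas), (35, k2, B, Lee, 33, Atlas), (4, k2, B, Lee, 33, Atlas)}
Projecting to sid, tid: {(1, 33), (23, 33), (32, 33), (35, 33), (4, 33)}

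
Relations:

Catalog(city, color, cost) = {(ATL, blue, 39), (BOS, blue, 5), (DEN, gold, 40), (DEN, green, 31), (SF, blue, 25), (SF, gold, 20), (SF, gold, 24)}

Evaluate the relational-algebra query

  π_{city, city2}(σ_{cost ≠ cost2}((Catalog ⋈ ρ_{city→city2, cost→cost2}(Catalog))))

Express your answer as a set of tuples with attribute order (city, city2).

ρ[city→city2, cost→cost2]: schema becomes (city2, color, cost2); tuples unchanged.
Natural join on color: {(ATL, blue, 39, ATL, 39), (ATL, blue, 39, BOS, 5), (ATL, blue, 39, SF, 25), (BOS, blue, 5, ATL, 39), (BOS, blue, 5, BOS, 5), (BOS, blue, 5, SF, 25), (DEN, gold, 40, DEN, 40), (DEN, gold, 40, SF, 20), (DEN, gold, 40, SF, 24), (DEN, green, 31, DEN, 31), (SF, blue, 25, ATL, 39), (SF, blue, 25, BOS, 5), (SF, blue, 25, SF, 25), (SF, gold, 20, DEN, 40), (SF, gold, 20, SF, 20), (SF, gold, 20, SF, 24), (SF, gold, 24, DEN, 40), (SF, gold, 24, SF, 20), (SF, gold, 24, SF, 24)}
Selection cost ≠ cost2: {(ATL, blue, 39, BOS, 5), (ATL, blue, 39, SF, 25), (BOS, blue, 5, ATL, 39), (BOS, blue, 5, SF, 25), (DEN, gold, 40, SF, 20), (DEN, gold, 40, SF, 24), (SF, blue, 25, ATL, 39), (SF, blue, 25, BOS, 5), (SF, gold, 20, DEN, 40), (SF, gold, 20, SF, 24), (SF, gold, 24, DEN, 40), (SF, gold, 24, SF, 20)}
Projecting to city, city2 (3 duplicate(s) eliminated): {(ATL, BOS), (ATL, SF), (BOS, ATL), (BOS, SF), (DEN, SF), (SF, ATL), (SF, BOS), (SF, DEN), (SF, SF)}

{(ATL, BOS), (ATL, SF), (BOS, ATL), (BOS, SF), (DEN, SF), (SF, ATL), (SF, BOS), (SF, DEN), (SF, SF)}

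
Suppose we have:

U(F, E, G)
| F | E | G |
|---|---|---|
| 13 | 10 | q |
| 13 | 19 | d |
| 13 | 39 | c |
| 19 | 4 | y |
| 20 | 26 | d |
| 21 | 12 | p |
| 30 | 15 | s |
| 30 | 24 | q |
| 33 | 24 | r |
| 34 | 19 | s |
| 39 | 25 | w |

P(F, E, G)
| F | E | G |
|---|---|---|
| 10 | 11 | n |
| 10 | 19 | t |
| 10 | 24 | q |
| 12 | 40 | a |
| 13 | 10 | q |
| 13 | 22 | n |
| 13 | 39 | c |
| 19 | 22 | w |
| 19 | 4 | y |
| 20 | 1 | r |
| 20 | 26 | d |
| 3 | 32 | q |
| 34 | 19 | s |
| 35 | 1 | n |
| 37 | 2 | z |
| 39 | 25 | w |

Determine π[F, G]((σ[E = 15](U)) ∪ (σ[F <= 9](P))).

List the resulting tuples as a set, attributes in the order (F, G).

σ[E = 15]: keep tuples satisfying E = 15 → {(30, 15, s)}
σ[F <= 9]: keep tuples satisfying F <= 9 → {(3, 32, q)}
Union: {(30, 15, s)} with {(3, 32, q)} → {(3, 32, q), (30, 15, s)}
π_{F, G} gives {(3, q), (30, s)}.

{(3, q), (30, s)}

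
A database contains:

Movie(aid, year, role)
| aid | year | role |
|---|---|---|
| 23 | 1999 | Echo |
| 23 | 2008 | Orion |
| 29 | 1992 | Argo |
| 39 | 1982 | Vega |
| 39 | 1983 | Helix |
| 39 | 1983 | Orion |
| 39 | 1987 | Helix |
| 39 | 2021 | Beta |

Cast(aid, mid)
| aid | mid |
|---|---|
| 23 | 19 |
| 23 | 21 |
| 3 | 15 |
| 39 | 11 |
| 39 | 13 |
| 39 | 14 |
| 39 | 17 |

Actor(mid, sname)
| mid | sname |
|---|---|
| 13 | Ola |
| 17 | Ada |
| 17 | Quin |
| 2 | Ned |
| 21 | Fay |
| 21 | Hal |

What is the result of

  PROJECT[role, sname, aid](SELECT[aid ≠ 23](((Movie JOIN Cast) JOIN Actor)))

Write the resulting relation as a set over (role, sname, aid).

Natural join on aid: {(23, 1999, Echo, 19), (23, 1999, Echo, 21), (23, 2008, Orion, 19), (23, 2008, Orion, 21), (39, 1982, Vega, 11), (39, 1982, Vega, 13), (39, 1982, Vega, 14), (39, 1982, Vega, 17), (39, 1983, Helix, 11), (39, 1983, Helix, 13), (39, 1983, Helix, 14), (39, 1983, Helix, 17), (39, 1983, Orion, 11), (39, 1983, Orion, 13), (39, 1983, Orion, 14), (39, 1983, Orion, 17), (39, 1987, Helix, 11), (39, 1987, Helix, 13), (39, 1987, Helix, 14), (39, 1987, Helix, 17), (39, 2021, Beta, 11), (39, 2021, Beta, 13), (39, 2021, Beta, 14), (39, 2021, Beta, 17)}
Natural join on mid: {(23, 1999, Echo, 21, Fay), (23, 1999, Echo, 21, Hal), (23, 2008, Orion, 21, Fay), (23, 2008, Orion, 21, Hal), (39, 1982, Vega, 13, Ola), (39, 1982, Vega, 17, Ada), (39, 1982, Vega, 17, Quin), (39, 1983, Helix, 13, Ola), (39, 1983, Helix, 17, Ada), (39, 1983, Helix, 17, Quin), (39, 1983, Orion, 13, Ola), (39, 1983, Orion, 17, Ada), (39, 1983, Orion, 17, Quin), (39, 1987, Helix, 13, Ola), (39, 1987, Helix, 17, Ada), (39, 1987, Helix, 17, Quin), (39, 2021, Beta, 13, Ola), (39, 2021, Beta, 17, Ada), (39, 2021, Beta, 17, Quin)}
σ[aid ≠ 23]: keep tuples satisfying aid ≠ 23 → {(39, 1982, Vega, 13, Ola), (39, 1982, Vega, 17, Ada), (39, 1982, Vega, 17, Quin), (39, 1983, Helix, 13, Ola), (39, 1983, Helix, 17, Ada), (39, 1983, Helix, 17, Quin), (39, 1983, Orion, 13, Ola), (39, 1983, Orion, 17, Ada), (39, 1983, Orion, 17, Quin), (39, 1987, Helix, 13, Ola), (39, 1987, Helix, 17, Ada), (39, 1987, Helix, 17, Quin), (39, 2021, Beta, 13, Ola), (39, 2021, Beta, 17, Ada), (39, 2021, Beta, 17, Quin)}
Keep only column(s) role, sname, aid (3 duplicate(s) eliminated): {(Beta, Ada, 39), (Beta, Ola, 39), (Beta, Quin, 39), (Helix, Ada, 39), (Helix, Ola, 39), (Helix, Quin, 39), (Orion, Ada, 39), (Orion, Ola, 39), (Orion, Quin, 39), (Vega, Ada, 39), (Vega, Ola, 39), (Vega, Quin, 39)}

{(Beta, Ada, 39), (Beta, Ola, 39), (Beta, Quin, 39), (Helix, Ada, 39), (Helix, Ola, 39), (Helix, Quin, 39), (Orion, Ada, 39), (Orion, Ola, 39), (Orion, Quin, 39), (Vega, Ada, 39), (Vega, Ola, 39), (Vega, Quin, 39)}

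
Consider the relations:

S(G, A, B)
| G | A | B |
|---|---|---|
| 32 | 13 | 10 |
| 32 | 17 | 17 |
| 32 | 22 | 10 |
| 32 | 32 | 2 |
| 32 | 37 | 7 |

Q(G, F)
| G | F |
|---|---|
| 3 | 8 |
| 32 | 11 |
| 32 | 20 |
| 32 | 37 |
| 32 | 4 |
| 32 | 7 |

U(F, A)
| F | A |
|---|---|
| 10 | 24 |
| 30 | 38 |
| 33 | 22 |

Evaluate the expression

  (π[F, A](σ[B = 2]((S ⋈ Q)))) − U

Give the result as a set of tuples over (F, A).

Joining S and Q on G yields {(32, 13, 10, 11), (32, 13, 10, 20), (32, 13, 10, 37), (32, 13, 10, 4), (32, 13, 10, 7), (32, 17, 17, 11), (32, 17, 17, 20), (32, 17, 17, 37), (32, 17, 17, 4), (32, 17, 17, 7), (32, 22, 10, 11), (32, 22, 10, 20), (32, 22, 10, 37), (32, 22, 10, 4), (32, 22, 10, 7), (32, 32, 2, 11), (32, 32, 2, 20), (32, 32, 2, 37), (32, 32, 2, 4), (32, 32, 2, 7), (32, 37, 7, 11), (32, 37, 7, 20), (32, 37, 7, 37), (32, 37, 7, 4), (32, 37, 7, 7)}.
Apply σ_{B = 2}; surviving tuples: {(32, 32, 2, 11), (32, 32, 2, 20), (32, 32, 2, 37), (32, 32, 2, 4), (32, 32, 2, 7)}
π_{F, A} gives {(11, 32), (20, 32), (37, 32), (4, 32), (7, 32)}.
Difference: {(11, 32), (20, 32), (37, 32), (4, 32), (7, 32)} with {(10, 24), (30, 38), (33, 22)} → {(11, 32), (20, 32), (37, 32), (4, 32), (7, 32)}

{(11, 32), (20, 32), (37, 32), (4, 32), (7, 32)}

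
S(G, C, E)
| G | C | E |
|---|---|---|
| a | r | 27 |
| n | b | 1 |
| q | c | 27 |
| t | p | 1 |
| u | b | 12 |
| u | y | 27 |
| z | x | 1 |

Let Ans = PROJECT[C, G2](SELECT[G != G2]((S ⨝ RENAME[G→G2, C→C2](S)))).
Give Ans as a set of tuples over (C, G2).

{(b, t), (b, z), (c, a), (c, u), (p, n), (p, z), (r, q), (r, u), (x, n), (x, t), (y, a), (y, q)}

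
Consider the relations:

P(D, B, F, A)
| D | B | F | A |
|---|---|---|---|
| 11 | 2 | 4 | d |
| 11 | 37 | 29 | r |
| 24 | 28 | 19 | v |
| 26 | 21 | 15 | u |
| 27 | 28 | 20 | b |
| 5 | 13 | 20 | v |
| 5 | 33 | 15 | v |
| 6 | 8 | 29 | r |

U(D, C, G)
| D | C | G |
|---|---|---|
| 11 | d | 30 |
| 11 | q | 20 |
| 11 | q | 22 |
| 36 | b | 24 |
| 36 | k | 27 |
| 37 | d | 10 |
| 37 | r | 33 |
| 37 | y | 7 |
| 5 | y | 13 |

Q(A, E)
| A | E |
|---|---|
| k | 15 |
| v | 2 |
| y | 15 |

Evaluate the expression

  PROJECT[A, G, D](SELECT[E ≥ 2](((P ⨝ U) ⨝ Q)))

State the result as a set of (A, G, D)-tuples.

{(v, 13, 5)}

Natural join on D: {(11, 2, 4, d, d, 30), (11, 2, 4, d, q, 20), (11, 2, 4, d, q, 22), (11, 37, 29, r, d, 30), (11, 37, 29, r, q, 20), (11, 37, 29, r, q, 22), (5, 13, 20, v, y, 13), (5, 33, 15, v, y, 13)}
Natural join on A: {(5, 13, 20, v, y, 13, 2), (5, 33, 15, v, y, 13, 2)}
σ[E ≥ 2]: keep tuples satisfying E ≥ 2 → {(5, 13, 20, v, y, 13, 2), (5, 33, 15, v, y, 13, 2)}
π[A, G, D]: project onto (A, G, D) (1 duplicate(s) eliminated) → {(v, 13, 5)}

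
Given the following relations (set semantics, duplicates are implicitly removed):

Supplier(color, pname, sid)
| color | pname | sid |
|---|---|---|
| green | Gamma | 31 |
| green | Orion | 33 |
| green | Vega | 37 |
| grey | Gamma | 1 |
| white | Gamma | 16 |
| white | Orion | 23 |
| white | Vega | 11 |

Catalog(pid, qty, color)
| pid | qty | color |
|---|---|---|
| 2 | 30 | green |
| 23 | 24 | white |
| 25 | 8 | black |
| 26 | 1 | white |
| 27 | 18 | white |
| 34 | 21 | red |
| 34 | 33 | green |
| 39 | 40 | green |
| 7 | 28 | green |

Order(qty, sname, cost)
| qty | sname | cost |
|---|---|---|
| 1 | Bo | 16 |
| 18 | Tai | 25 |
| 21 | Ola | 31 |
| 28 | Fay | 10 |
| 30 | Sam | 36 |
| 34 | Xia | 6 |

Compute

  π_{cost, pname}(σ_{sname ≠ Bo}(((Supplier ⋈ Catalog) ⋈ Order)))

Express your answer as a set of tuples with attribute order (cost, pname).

Supplier ⋈ Catalog (natural join on color): {(green, Gamma, 31, 2, 30), (green, Gamma, 31, 34, 33), (green, Gamma, 31, 39, 40), (green, Gamma, 31, 7, 28), (green, Orion, 33, 2, 30), (green, Orion, 33, 34, 33), (green, Orion, 33, 39, 40), (green, Orion, 33, 7, 28), (green, Vega, 37, 2, 30), (green, Vega, 37, 34, 33), (green, Vega, 37, 39, 40), (green, Vega, 37, 7, 28), (white, Gamma, 16, 23, 24), (white, Gamma, 16, 26, 1), (white, Gamma, 16, 27, 18), (white, Orion, 23, 23, 24), (white, Orion, 23, 26, 1), (white, Orion, 23, 27, 18), (white, Vega, 11, 23, 24), (white, Vega, 11, 26, 1), (white, Vega, 11, 27, 18)}
(Supplier ⋈ Catalog) ⋈ Order (natural join on qty): {(green, Gamma, 31, 2, 30, Sam, 36), (green, Gamma, 31, 7, 28, Fay, 10), (green, Orion, 33, 2, 30, Sam, 36), (green, Orion, 33, 7, 28, Fay, 10), (green, Vega, 37, 2, 30, Sam, 36), (green, Vega, 37, 7, 28, Fay, 10), (white, Gamma, 16, 26, 1, Bo, 16), (white, Gamma, 16, 27, 18, Tai, 25), (white, Orion, 23, 26, 1, Bo, 16), (white, Orion, 23, 27, 18, Tai, 25), (white, Vega, 11, 26, 1, Bo, 16), (white, Vega, 11, 27, 18, Tai, 25)}
Selection sname ≠ Bo: {(green, Gamma, 31, 2, 30, Sam, 36), (green, Gamma, 31, 7, 28, Fay, 10), (green, Orion, 33, 2, 30, Sam, 36), (green, Orion, 33, 7, 28, Fay, 10), (green, Vega, 37, 2, 30, Sam, 36), (green, Vega, 37, 7, 28, Fay, 10), (white, Gamma, 16, 27, 18, Tai, 25), (white, Orion, 23, 27, 18, Tai, 25), (white, Vega, 11, 27, 18, Tai, 25)}
Projecting to cost, pname: {(10, Gamma), (10, Orion), (10, Vega), (25, Gamma), (25, Orion), (25, Vega), (36, Gamma), (36, Orion), (36, Vega)}

{(10, Gamma), (10, Orion), (10, Vega), (25, Gamma), (25, Orion), (25, Vega), (36, Gamma), (36, Orion), (36, Vega)}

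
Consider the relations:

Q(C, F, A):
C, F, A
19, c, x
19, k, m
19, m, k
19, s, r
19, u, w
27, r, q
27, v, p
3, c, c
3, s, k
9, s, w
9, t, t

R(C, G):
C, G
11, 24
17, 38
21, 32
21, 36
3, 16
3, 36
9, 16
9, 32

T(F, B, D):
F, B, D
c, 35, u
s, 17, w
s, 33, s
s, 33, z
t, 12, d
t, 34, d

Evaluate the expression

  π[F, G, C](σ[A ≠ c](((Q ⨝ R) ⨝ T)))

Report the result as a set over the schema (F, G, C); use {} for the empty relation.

{(s, 16, 3), (s, 16, 9), (s, 32, 9), (s, 36, 3), (t, 16, 9), (t, 32, 9)}

Joining Q and R on C yields {(3, c, c, 16), (3, c, c, 36), (3, s, k, 16), (3, s, k, 36), (9, s, w, 16), (9, s, w, 32), (9, t, t, 16), (9, t, t, 32)}.
Joining (Q ⨝ R) and T on F yields {(3, c, c, 16, 35, u), (3, c, c, 36, 35, u), (3, s, k, 16, 17, w), (3, s, k, 16, 33, s), (3, s, k, 16, 33, z), (3, s, k, 36, 17, w), (3, s, k, 36, 33, s), (3, s, k, 36, 33, z), (9, s, w, 16, 17, w), (9, s, w, 16, 33, s), (9, s, w, 16, 33, z), (9, s, w, 32, 17, w), (9, s, w, 32, 33, s), (9, s, w, 32, 33, z), (9, t, t, 16, 12, d), (9, t, t, 16, 34, d), (9, t, t, 32, 12, d), (9, t, t, 32, 34, d)}.
Selection A ≠ c: {(3, s, k, 16, 17, w), (3, s, k, 16, 33, s), (3, s, k, 16, 33, z), (3, s, k, 36, 17, w), (3, s, k, 36, 33, s), (3, s, k, 36, 33, z), (9, s, w, 16, 17, w), (9, s, w, 16, 33, s), (9, s, w, 16, 33, z), (9, s, w, 32, 17, w), (9, s, w, 32, 33, s), (9, s, w, 32, 33, z), (9, t, t, 16, 12, d), (9, t, t, 16, 34, d), (9, t, t, 32, 12, d), (9, t, t, 32, 34, d)}
Keep only column(s) F, G, C (10 duplicate(s) eliminated): {(s, 16, 3), (s, 16, 9), (s, 32, 9), (s, 36, 3), (t, 16, 9), (t, 32, 9)}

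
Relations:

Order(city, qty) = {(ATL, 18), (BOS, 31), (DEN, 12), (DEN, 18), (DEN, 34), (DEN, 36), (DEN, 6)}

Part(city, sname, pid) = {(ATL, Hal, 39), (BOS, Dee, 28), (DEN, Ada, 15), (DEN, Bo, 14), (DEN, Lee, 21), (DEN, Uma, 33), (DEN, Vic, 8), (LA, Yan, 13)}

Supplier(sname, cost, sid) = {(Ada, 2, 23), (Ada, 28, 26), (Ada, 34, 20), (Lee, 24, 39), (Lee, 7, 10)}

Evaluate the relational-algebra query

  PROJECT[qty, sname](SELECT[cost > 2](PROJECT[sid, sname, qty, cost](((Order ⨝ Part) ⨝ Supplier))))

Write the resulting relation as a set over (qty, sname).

Joining Order and Part on city yields {(ATL, 18, Hal, 39), (BOS, 31, Dee, 28), (DEN, 12, Ada, 15), (DEN, 12, Bo, 14), (DEN, 12, Lee, 21), (DEN, 12, Uma, 33), (DEN, 12, Vic, 8), (DEN, 18, Ada, 15), (DEN, 18, Bo, 14), (DEN, 18, Lee, 21), (DEN, 18, Uma, 33), (DEN, 18, Vic, 8), (DEN, 34, Ada, 15), (DEN, 34, Bo, 14), (DEN, 34, Lee, 21), (DEN, 34, Uma, 33), (DEN, 34, Vic, 8), (DEN, 36, Ada, 15), (DEN, 36, Bo, 14), (DEN, 36, Lee, 21), (DEN, 36, Uma, 33), (DEN, 36, Vic, 8), (DEN, 6, Ada, 15), (DEN, 6, Bo, 14), (DEN, 6, Lee, 21), (DEN, 6, Uma, 33), (DEN, 6, Vic, 8)}.
Joining (Order ⨝ Part) and Supplier on sname yields {(DEN, 12, Ada, 15, 2, 23), (DEN, 12, Ada, 15, 28, 26), (DEN, 12, Ada, 15, 34, 20), (DEN, 12, Lee, 21, 24, 39), (DEN, 12, Lee, 21, 7, 10), (DEN, 18, Ada, 15, 2, 23), (DEN, 18, Ada, 15, 28, 26), (DEN, 18, Ada, 15, 34, 20), (DEN, 18, Lee, 21, 24, 39), (DEN, 18, Lee, 21, 7, 10), (DEN, 34, Ada, 15, 2, 23), (DEN, 34, Ada, 15, 28, 26), (DEN, 34, Ada, 15, 34, 20), (DEN, 34, Lee, 21, 24, 39), (DEN, 34, Lee, 21, 7, 10), (DEN, 36, Ada, 15, 2, 23), (DEN, 36, Ada, 15, 28, 26), (DEN, 36, Ada, 15, 34, 20), (DEN, 36, Lee, 21, 24, 39), (DEN, 36, Lee, 21, 7, 10), (DEN, 6, Ada, 15, 2, 23), (DEN, 6, Ada, 15, 28, 26), (DEN, 6, Ada, 15, 34, 20), (DEN, 6, Lee, 21, 24, 39), (DEN, 6, Lee, 21, 7, 10)}.
Keep only column(s) sid, sname, qty, cost: {(10, Lee, 12, 7), (10, Lee, 18, 7), (10, Lee, 34, 7), (10, Lee, 36, 7), (10, Lee, 6, 7), (20, Ada, 12, 34), (20, Ada, 18, 34), (20, Ada, 34, 34), (20, Ada, 36, 34), (20, Ada, 6, 34), (23, Ada, 12, 2), (23, Ada, 18, 2), (23, Ada, 34, 2), (23, Ada, 36, 2), (23, Ada, 6, 2), (26, Ada, 12, 28), (26, Ada, 18, 28), (26, Ada, 34, 28), (26, Ada, 36, 28), (26, Ada, 6, 28), (39, Lee, 12, 24), (39, Lee, 18, 24), (39, Lee, 34, 24), (39, Lee, 36, 24), (39, Lee, 6, 24)}
Selection cost > 2: {(10, Lee, 12, 7), (10, Lee, 18, 7), (10, Lee, 34, 7), (10, Lee, 36, 7), (10, Lee, 6, 7), (20, Ada, 12, 34), (20, Ada, 18, 34), (20, Ada, 34, 34), (20, Ada, 36, 34), (20, Ada, 6, 34), (26, Ada, 12, 28), (26, Ada, 18, 28), (26, Ada, 34, 28), (26, Ada, 36, 28), (26, Ada, 6, 28), (39, Lee, 12, 24), (39, Lee, 18, 24), (39, Lee, 34, 24), (39, Lee, 36, 24), (39, Lee, 6, 24)}
Keep only column(s) qty, sname (10 duplicate(s) eliminated): {(12, Ada), (12, Lee), (18, Ada), (18, Lee), (34, Ada), (34, Lee), (36, Ada), (36, Lee), (6, Ada), (6, Lee)}

{(12, Ada), (12, Lee), (18, Ada), (18, Lee), (34, Ada), (34, Lee), (36, Ada), (36, Lee), (6, Ada), (6, Lee)}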